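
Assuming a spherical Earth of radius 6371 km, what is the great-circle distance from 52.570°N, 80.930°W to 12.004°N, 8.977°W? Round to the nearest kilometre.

7734 km

Δλ = -8.977 − -80.930 = 71.953°.
Δφ = 12.004 − 52.570 = -40.566°.
a = sin²(Δφ/2) + cos φ₁ · cos φ₂ · sin²(Δλ/2) = 0.325335.
c = 2·atan2(√a, √(1−a)) = 1.21394 rad → d = 6371·c ≈ 7734.01 km.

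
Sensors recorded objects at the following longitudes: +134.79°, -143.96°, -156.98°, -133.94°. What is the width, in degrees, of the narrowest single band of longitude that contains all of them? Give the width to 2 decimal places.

91.27°

Sort the longitudes: -156.98°, -143.96°, -133.94°, +134.79°.
Eastward gaps between consecutive values (wrapping around): 13.02°, 10.02°, 268.73°, 68.23°.
Largest gap = 268.73° ⇒ minimal covering band is its complement: 360° − 268.73° = 91.27°.
Band runs from +134.79° eastward to -133.94°, crossing the antimeridian.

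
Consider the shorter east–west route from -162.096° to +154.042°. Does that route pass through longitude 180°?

Yes

Naïve |154.042 − -162.096| = 316.138° > 180°, so the shorter arc goes the other way round — across 180°.
Signed shortest Δλ = ((154.042 − -162.096 + 180) mod 360) − 180 = -43.862°.
Going west by 43.862° from -162.096° passes through 180° before reaching +154.042°.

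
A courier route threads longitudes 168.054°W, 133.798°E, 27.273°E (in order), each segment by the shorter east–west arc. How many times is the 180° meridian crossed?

1

Leg 1: -168.054° → +133.798°, shortest Δλ = -58.148° (west) — crosses 180°.
Leg 2: +133.798° → +27.273°, shortest Δλ = -106.525° (west) — does not cross 180°.
Total crossings: 1.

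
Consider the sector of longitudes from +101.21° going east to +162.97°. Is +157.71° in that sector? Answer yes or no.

Yes

Band width going east from +101.21° to +162.97°: ((162.97 − 101.21) mod 360) = 61.76°.
Offset of +157.71° east of the west edge: ((157.71 − 101.21) mod 360) = 56.50°.
56.50° ≤ 61.76° ⇒ inside.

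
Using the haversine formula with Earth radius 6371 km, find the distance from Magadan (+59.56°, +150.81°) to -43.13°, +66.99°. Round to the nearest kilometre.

Δλ = 66.99 − 150.81 = -83.82°.
Δφ = -43.13 − 59.56 = -102.69°.
a = sin²(Δφ/2) + cos φ₁ · cos φ₂ · sin²(Δλ/2) = 0.774809.
c = 2·atan2(√a, √(1−a)) = 2.15270 rad → d = 6371·c ≈ 13714.87 km.

13715 km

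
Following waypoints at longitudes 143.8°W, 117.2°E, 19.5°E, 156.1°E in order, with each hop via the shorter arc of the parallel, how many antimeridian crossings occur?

1

Leg 1: -143.8° → +117.2°, shortest Δλ = -99.0° (west) — crosses 180°.
Leg 2: +117.2° → +19.5°, shortest Δλ = -97.7° (west) — does not cross 180°.
Leg 3: +19.5° → +156.1°, shortest Δλ = 136.6° (east) — does not cross 180°.
Total crossings: 1.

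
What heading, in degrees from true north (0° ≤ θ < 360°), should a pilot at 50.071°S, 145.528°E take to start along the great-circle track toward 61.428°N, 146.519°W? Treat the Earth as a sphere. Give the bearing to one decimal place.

32.3°

Δλ = -146.519 − 145.528 = -292.047°; wrapped into (−180°, 180°]: 67.953°.
θ = atan2( sin Δλ · cos φ₂ , cos φ₁ · sin φ₂ − sin φ₁ · cos φ₂ · cos Δλ )
  = atan2(0.44329, 0.70134) = 32.295° → normalised to [0°, 360°): 32.295°.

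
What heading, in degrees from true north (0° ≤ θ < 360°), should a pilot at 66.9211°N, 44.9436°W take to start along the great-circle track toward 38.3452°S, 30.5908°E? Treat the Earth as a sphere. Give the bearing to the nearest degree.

119°

Δλ = 30.5908 − -44.9436 = 75.5344°.
θ = atan2( sin Δλ · cos φ₂ , cos φ₁ · sin φ₂ − sin φ₁ · cos φ₂ · cos Δλ )
  = atan2(0.75942, -0.42343) = 119.143° → normalised to [0°, 360°): 119.143°.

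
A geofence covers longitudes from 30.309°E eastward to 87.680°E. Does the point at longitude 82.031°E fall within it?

Band width going east from +30.309° to +87.680°: ((87.680 − 30.309) mod 360) = 57.371°.
Offset of +82.031° east of the west edge: ((82.031 − 30.309) mod 360) = 51.722°.
51.722° ≤ 57.371° ⇒ inside.

Yes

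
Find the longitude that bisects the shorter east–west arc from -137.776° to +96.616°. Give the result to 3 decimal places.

Signed shortest Δλ from -137.776° to +96.616° is -125.608°.
Midpoint longitude = -137.776° + (-125.608°)/2 = -137.776° − 62.804° = -200.580°.
Normalise into (−180°, 180°]: +159.420°.
(The naïve average (-137.776 + +96.616)/2 = -20.58° is on the wrong side of the globe.)

+159.420°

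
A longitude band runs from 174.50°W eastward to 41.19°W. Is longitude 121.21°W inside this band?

Band width going east from -174.50° to -41.19°: ((-41.19 − -174.50) mod 360) = 133.31°.
Offset of -121.21° east of the west edge: ((-121.21 − -174.50) mod 360) = 53.29°.
53.29° ≤ 133.31° ⇒ inside.

Yes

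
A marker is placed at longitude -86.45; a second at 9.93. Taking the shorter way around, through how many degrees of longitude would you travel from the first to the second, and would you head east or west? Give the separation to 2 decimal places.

96.38° east

Raw difference: 9.93 − -86.45 = 96.38°.
Normalise into (−180°, 180°]: 96.38° stays 96.38°.
Positive ⇒ the second point lies to the east; separation 96.38°.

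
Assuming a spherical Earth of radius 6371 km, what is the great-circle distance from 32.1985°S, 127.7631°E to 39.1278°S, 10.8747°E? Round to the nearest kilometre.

Δλ = 10.8747 − 127.7631 = -116.8884°.
Δφ = -39.1278 − -32.1985 = -6.9293°.
a = sin²(Δφ/2) + cos φ₁ · cos φ₂ · sin²(Δλ/2) = 0.480309.
c = 2·atan2(√a, √(1−a)) = 1.53140 rad → d = 6371·c ≈ 9756.57 km.

9757 km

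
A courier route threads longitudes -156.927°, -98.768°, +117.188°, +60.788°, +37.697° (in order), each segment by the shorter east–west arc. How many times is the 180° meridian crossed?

Leg 1: -156.927° → -98.768°, shortest Δλ = 58.159° (east) — does not cross 180°.
Leg 2: -98.768° → +117.188°, shortest Δλ = -144.044° (west) — crosses 180°.
Leg 3: +117.188° → +60.788°, shortest Δλ = -56.4° (west) — does not cross 180°.
Leg 4: +60.788° → +37.697°, shortest Δλ = -23.091° (west) — does not cross 180°.
Total crossings: 1.

1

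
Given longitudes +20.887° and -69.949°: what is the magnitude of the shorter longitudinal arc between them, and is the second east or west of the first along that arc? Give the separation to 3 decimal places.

Raw difference: -69.949 − 20.887 = -90.836°.
Normalise into (−180°, 180°]: -90.836° stays -90.836°.
Negative ⇒ the second point lies to the west; separation 90.836°.

90.836° west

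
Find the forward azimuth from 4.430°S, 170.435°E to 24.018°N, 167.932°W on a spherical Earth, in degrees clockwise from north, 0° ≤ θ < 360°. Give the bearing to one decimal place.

Δλ = -167.932 − 170.435 = -338.367°; wrapped into (−180°, 180°]: 21.633°.
θ = atan2( sin Δλ · cos φ₂ , cos φ₁ · sin φ₂ − sin φ₁ · cos φ₂ · cos Δλ )
  = atan2(0.33674, 0.47139) = 35.540° → normalised to [0°, 360°): 35.540°.

35.5°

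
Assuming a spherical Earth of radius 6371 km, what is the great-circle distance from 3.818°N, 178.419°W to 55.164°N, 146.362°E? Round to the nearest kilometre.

Δλ = 146.362 − -178.419 = 324.781°; wrapped into (−180°, 180°]: -35.219°.
Δφ = 55.164 − 3.818 = 51.346°.
a = sin²(Δφ/2) + cos φ₁ · cos φ₂ · sin²(Δλ/2) = 0.239857.
c = 2·atan2(√a, √(1−a)) = 1.02361 rad → d = 6371·c ≈ 6521.42 km.

6521 km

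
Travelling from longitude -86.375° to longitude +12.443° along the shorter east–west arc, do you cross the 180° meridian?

No

Signed shortest Δλ = ((12.443 − -86.375 + 180) mod 360) − 180 = 98.818°.
Going east by 98.818° from -86.375° reaches +12.443° without touching 180°.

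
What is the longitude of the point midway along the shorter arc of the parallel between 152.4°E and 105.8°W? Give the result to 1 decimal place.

Signed shortest Δλ from +152.4° to -105.8° is +101.8°.
Midpoint longitude = +152.4° + (+101.8°)/2 = +152.4° + 50.9° = +203.3°.
Normalise into (−180°, 180°]: -156.7°.
(The naïve average (+152.4 + -105.8)/2 = 23.3° is on the wrong side of the globe.)

156.7°W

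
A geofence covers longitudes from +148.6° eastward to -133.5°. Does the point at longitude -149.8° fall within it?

Band width going east from +148.6° to -133.5°: ((-133.5 − 148.6) mod 360) = 77.9°.
Offset of -149.8° east of the west edge: ((-149.8 − 148.6) mod 360) = 61.6°.
61.6° ≤ 77.9° ⇒ inside.

Yes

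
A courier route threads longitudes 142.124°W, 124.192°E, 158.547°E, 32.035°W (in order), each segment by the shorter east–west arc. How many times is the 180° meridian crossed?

2

Leg 1: -142.124° → +124.192°, shortest Δλ = -93.684° (west) — crosses 180°.
Leg 2: +124.192° → +158.547°, shortest Δλ = 34.355° (east) — does not cross 180°.
Leg 3: +158.547° → -32.035°, shortest Δλ = 169.418° (east) — crosses 180°.
Total crossings: 2.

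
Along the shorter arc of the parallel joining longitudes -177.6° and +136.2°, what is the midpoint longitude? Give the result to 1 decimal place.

+159.3°

Signed shortest Δλ from -177.6° to +136.2° is -46.2°.
Midpoint longitude = -177.6° + (-46.2°)/2 = -177.6° − 23.1° = -200.7°.
Normalise into (−180°, 180°]: +159.3°.
(The naïve average (-177.6 + +136.2)/2 = -20.7° is on the wrong side of the globe.)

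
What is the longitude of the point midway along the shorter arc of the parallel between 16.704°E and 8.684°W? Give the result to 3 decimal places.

Signed shortest Δλ from +16.704° to -8.684° is -25.388°.
Midpoint longitude = +16.704° + (-25.388°)/2 = +16.704° − 12.694° = +4.010°.

4.010°E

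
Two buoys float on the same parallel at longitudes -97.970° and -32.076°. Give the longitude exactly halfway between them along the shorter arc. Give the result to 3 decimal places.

-65.023°

Signed shortest Δλ from -97.970° to -32.076° is +65.894°.
Midpoint longitude = -97.970° + (+65.894°)/2 = -97.970° + 32.947° = -65.023°.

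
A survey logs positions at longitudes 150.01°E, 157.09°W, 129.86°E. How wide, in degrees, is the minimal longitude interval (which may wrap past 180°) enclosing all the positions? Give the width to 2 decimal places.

73.05°

Sort the longitudes: -157.09°, +129.86°, +150.01°.
Eastward gaps between consecutive values (wrapping around): 286.95°, 20.15°, 52.90°.
Largest gap = 286.95° ⇒ minimal covering band is its complement: 360° − 286.95° = 73.05°.
Band runs from +129.86° eastward to -157.09°, crossing the antimeridian.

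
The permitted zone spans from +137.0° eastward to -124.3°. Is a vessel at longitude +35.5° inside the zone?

No

Band width going east from +137.0° to -124.3°: ((-124.3 − 137.0) mod 360) = 98.7°.
Offset of +35.5° east of the west edge: ((35.5 − 137.0) mod 360) = 258.5°.
258.5° > 98.7° ⇒ outside.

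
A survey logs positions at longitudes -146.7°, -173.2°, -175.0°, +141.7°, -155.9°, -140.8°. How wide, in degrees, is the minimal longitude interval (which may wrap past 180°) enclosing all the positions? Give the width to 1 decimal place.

Sort the longitudes: -175.0°, -173.2°, -155.9°, -146.7°, -140.8°, +141.7°.
Eastward gaps between consecutive values (wrapping around): 1.8°, 17.3°, 9.2°, 5.9°, 282.5°, 43.3°.
Largest gap = 282.5° ⇒ minimal covering band is its complement: 360° − 282.5° = 77.5°.
Band runs from +141.7° eastward to -140.8°, crossing the antimeridian.

77.5°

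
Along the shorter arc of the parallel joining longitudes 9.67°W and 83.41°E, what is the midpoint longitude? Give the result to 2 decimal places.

36.87°E

Signed shortest Δλ from -9.67° to +83.41° is +93.08°.
Midpoint longitude = -9.67° + (+93.08°)/2 = -9.67° + 46.54° = +36.87°.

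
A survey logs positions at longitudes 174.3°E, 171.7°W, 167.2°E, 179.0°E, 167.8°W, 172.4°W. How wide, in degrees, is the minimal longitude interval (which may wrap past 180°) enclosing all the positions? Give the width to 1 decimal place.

Sort the longitudes: -172.4°, -171.7°, -167.8°, +167.2°, +174.3°, +179.0°.
Eastward gaps between consecutive values (wrapping around): 0.7°, 3.9°, 335.0°, 7.1°, 4.7°, 8.6°.
Largest gap = 335.0° ⇒ minimal covering band is its complement: 360° − 335.0° = 25.0°.
Band runs from +167.2° eastward to -167.8°, crossing the antimeridian.

25.0°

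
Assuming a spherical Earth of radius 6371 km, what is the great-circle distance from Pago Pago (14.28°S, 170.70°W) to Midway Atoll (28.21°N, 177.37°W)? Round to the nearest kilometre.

4779 km

Δλ = -177.37 − -170.70 = -6.67°.
Δφ = 28.21 − -14.28 = 42.49°.
a = sin²(Δφ/2) + cos φ₁ · cos φ₂ · sin²(Δλ/2) = 0.134192.
c = 2·atan2(√a, √(1−a)) = 0.75011 rad → d = 6371·c ≈ 4778.94 km.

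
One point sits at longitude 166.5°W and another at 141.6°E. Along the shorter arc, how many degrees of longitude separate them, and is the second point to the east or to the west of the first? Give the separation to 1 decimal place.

51.9° west

Raw difference: 141.6 − -166.5 = 308.1°.
Normalise into (−180°, 180°]: 308.1° − 360° = -51.9°.
Negative ⇒ the second point lies to the west; separation 51.9°.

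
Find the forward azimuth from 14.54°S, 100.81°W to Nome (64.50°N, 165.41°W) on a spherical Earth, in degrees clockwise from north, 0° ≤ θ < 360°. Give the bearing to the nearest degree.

Δλ = -165.41 − -100.81 = -64.60°.
θ = atan2( sin Δλ · cos φ₂ , cos φ₁ · sin φ₂ − sin φ₁ · cos φ₂ · cos Δλ )
  = atan2(-0.38890, 0.92004) = -22.914° → normalised to [0°, 360°): 337.086°.

337°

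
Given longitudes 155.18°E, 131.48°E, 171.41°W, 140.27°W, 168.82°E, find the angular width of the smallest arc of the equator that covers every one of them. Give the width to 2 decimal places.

Sort the longitudes: -171.41°, -140.27°, +131.48°, +155.18°, +168.82°.
Eastward gaps between consecutive values (wrapping around): 31.14°, 271.75°, 23.70°, 13.64°, 19.77°.
Largest gap = 271.75° ⇒ minimal covering band is its complement: 360° − 271.75° = 88.25°.
Band runs from +131.48° eastward to -140.27°, crossing the antimeridian.

88.25°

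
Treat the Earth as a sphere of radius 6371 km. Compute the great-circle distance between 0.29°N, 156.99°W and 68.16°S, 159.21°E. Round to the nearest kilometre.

8307 km

Δλ = 159.21 − -156.99 = 316.20°; wrapped into (−180°, 180°]: -43.80°.
Δφ = -68.16 − 0.29 = -68.45°.
a = sin²(Δφ/2) + cos φ₁ · cos φ₂ · sin²(Δλ/2) = 0.368098.
c = 2·atan2(√a, √(1−a)) = 1.30383 rad → d = 6371·c ≈ 8306.71 km.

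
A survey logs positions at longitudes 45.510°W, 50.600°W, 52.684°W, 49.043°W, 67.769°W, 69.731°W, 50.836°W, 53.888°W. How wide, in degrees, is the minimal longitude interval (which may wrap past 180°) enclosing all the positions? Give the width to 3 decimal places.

24.221°

Sort the longitudes: -69.731°, -67.769°, -53.888°, -52.684°, -50.836°, -50.600°, -49.043°, -45.510°.
Eastward gaps between consecutive values (wrapping around): 1.962°, 13.881°, 1.204°, 1.848°, 0.236°, 1.557°, 3.533°, 335.779°.
Largest gap = 335.779° ⇒ minimal covering band is its complement: 360° − 335.779° = 24.221°.
Band runs from -69.731° eastward to -45.510°.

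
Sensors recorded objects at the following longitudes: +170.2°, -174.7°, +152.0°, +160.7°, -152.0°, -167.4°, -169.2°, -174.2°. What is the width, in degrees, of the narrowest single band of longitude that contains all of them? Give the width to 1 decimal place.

56.0°

Sort the longitudes: -174.7°, -174.2°, -169.2°, -167.4°, -152.0°, +152.0°, +160.7°, +170.2°.
Eastward gaps between consecutive values (wrapping around): 0.5°, 5.0°, 1.8°, 15.4°, 304.0°, 8.7°, 9.5°, 15.1°.
Largest gap = 304.0° ⇒ minimal covering band is its complement: 360° − 304.0° = 56.0°.
Band runs from +152.0° eastward to -152.0°, crossing the antimeridian.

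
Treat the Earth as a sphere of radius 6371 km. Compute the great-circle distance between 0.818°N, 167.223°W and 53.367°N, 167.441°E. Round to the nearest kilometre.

6292 km

Δλ = 167.441 − -167.223 = 334.664°; wrapped into (−180°, 180°]: -25.336°.
Δφ = 53.367 − 0.818 = 52.549°.
a = sin²(Δφ/2) + cos φ₁ · cos φ₂ · sin²(Δλ/2) = 0.224652.
c = 2·atan2(√a, √(1−a)) = 0.98760 rad → d = 6371·c ≈ 6291.99 km.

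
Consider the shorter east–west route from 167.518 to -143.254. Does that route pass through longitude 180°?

Naïve |-143.254 − 167.518| = 310.772° > 180°, so the shorter arc goes the other way round — across 180°.
Signed shortest Δλ = ((-143.254 − 167.518 + 180) mod 360) − 180 = 49.228°.
Going east by 49.228° from +167.518° passes through 180° before reaching -143.254°.

Yes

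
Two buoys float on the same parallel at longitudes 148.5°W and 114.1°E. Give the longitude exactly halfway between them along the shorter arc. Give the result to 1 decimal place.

Signed shortest Δλ from -148.5° to +114.1° is -97.4°.
Midpoint longitude = -148.5° + (-97.4°)/2 = -148.5° − 48.7° = -197.2°.
Normalise into (−180°, 180°]: +162.8°.
(The naïve average (-148.5 + +114.1)/2 = -17.2° is on the wrong side of the globe.)

162.8°E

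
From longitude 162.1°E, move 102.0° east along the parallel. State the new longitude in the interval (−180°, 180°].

Start at +162.1°; shift +102.0° → +264.1°.
+264.1° lies outside (−180°, 180°]; subtract 360° → -95.9°.

95.9°W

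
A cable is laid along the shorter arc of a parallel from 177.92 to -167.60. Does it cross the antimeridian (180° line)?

Yes

Naïve |-167.60 − 177.92| = 345.52° > 180°, so the shorter arc goes the other way round — across 180°.
Signed shortest Δλ = ((-167.60 − 177.92 + 180) mod 360) − 180 = 14.48°.
Going east by 14.48° from +177.92° passes through 180° before reaching -167.60°.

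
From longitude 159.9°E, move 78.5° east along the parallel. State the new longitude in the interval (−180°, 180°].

Start at +159.9°; shift +78.5° → +238.4°.
+238.4° lies outside (−180°, 180°]; subtract 360° → -121.6°.

121.6°W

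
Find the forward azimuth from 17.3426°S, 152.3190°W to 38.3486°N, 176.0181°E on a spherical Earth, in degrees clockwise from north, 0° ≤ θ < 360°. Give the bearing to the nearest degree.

Δλ = 176.0181 − -152.3190 = 328.3371°; wrapped into (−180°, 180°]: -31.6629°.
θ = atan2( sin Δλ · cos φ₂ , cos φ₁ · sin φ₂ − sin φ₁ · cos φ₂ · cos Δλ )
  = atan2(-0.41167, 0.79121) = -27.488° → normalised to [0°, 360°): 332.512°.

333°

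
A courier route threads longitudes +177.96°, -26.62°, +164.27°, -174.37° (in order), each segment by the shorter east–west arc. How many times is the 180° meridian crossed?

Leg 1: +177.96° → -26.62°, shortest Δλ = 155.42° (east) — crosses 180°.
Leg 2: -26.62° → +164.27°, shortest Δλ = -169.11° (west) — crosses 180°.
Leg 3: +164.27° → -174.37°, shortest Δλ = 21.36° (east) — crosses 180°.
Total crossings: 3.

3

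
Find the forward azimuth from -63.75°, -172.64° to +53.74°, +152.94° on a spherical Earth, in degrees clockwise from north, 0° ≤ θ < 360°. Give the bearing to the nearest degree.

337°

Δλ = 152.94 − -172.64 = 325.58°; wrapped into (−180°, 180°]: -34.42°.
θ = atan2( sin Δλ · cos φ₂ , cos φ₁ · sin φ₂ − sin φ₁ · cos φ₂ · cos Δλ )
  = atan2(-0.33432, 0.79422) = -22.828° → normalised to [0°, 360°): 337.172°.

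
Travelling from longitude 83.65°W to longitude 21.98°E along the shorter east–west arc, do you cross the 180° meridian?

No

Signed shortest Δλ = ((21.98 − -83.65 + 180) mod 360) − 180 = 105.63°.
Going east by 105.63° from -83.65° reaches +21.98° without touching 180°.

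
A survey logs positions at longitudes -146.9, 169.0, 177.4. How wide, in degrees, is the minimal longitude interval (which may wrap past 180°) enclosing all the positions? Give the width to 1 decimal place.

Sort the longitudes: -146.9°, +169.0°, +177.4°.
Eastward gaps between consecutive values (wrapping around): 315.9°, 8.4°, 35.7°.
Largest gap = 315.9° ⇒ minimal covering band is its complement: 360° − 315.9° = 44.1°.
Band runs from +169.0° eastward to -146.9°, crossing the antimeridian.

44.1°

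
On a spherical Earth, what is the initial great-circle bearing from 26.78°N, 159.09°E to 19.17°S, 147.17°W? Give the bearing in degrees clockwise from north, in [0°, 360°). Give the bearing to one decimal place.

Δλ = -147.17 − 159.09 = -306.26°; wrapped into (−180°, 180°]: 53.74°.
θ = atan2( sin Δλ · cos φ₂ , cos φ₁ · sin φ₂ − sin φ₁ · cos φ₂ · cos Δλ )
  = atan2(0.76163, -0.54486) = 125.580° → normalised to [0°, 360°): 125.580°.

125.6°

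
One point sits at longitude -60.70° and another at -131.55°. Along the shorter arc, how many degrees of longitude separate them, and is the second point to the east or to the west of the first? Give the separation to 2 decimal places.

Raw difference: -131.55 − -60.70 = -70.85°.
Normalise into (−180°, 180°]: -70.85° stays -70.85°.
Negative ⇒ the second point lies to the west; separation 70.85°.

70.85° west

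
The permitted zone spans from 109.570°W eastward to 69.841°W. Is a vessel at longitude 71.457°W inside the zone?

Yes

Band width going east from -109.570° to -69.841°: ((-69.841 − -109.570) mod 360) = 39.729°.
Offset of -71.457° east of the west edge: ((-71.457 − -109.570) mod 360) = 38.113°.
38.113° ≤ 39.729° ⇒ inside.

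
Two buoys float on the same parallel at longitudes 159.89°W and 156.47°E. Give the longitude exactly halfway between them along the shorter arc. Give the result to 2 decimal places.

178.29°E

Signed shortest Δλ from -159.89° to +156.47° is -43.64°.
Midpoint longitude = -159.89° + (-43.64°)/2 = -159.89° − 21.82° = -181.71°.
Normalise into (−180°, 180°]: +178.29°.
(The naïve average (-159.89 + +156.47)/2 = -1.71° is on the wrong side of the globe.)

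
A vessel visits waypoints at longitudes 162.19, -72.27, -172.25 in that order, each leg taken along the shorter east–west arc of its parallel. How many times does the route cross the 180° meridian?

Leg 1: +162.19° → -72.27°, shortest Δλ = 125.54° (east) — crosses 180°.
Leg 2: -72.27° → -172.25°, shortest Δλ = -99.98° (west) — does not cross 180°.
Total crossings: 1.

1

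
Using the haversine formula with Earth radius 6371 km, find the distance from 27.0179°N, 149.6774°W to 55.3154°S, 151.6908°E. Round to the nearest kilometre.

10708 km

Δλ = 151.6908 − -149.6774 = 301.3682°; wrapped into (−180°, 180°]: -58.6318°.
Δφ = -55.3154 − 27.0179 = -82.3333°.
a = sin²(Δφ/2) + cos φ₁ · cos φ₂ · sin²(Δλ/2) = 0.554828.
c = 2·atan2(√a, √(1−a)) = 1.68067 rad → d = 6371·c ≈ 10707.57 km.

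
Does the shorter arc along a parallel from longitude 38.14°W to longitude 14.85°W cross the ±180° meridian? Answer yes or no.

No

Signed shortest Δλ = ((-14.85 − -38.14 + 180) mod 360) − 180 = 23.29°.
Going east by 23.29° from -38.14° reaches -14.85° without touching 180°.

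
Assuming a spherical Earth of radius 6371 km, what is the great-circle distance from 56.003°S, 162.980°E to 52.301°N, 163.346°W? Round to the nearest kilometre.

12432 km

Δλ = -163.346 − 162.980 = -326.326°; wrapped into (−180°, 180°]: 33.674°.
Δφ = 52.301 − -56.003 = 108.304°.
a = sin²(Δφ/2) + cos φ₁ · cos φ₂ · sin²(Δλ/2) = 0.685716.
c = 2·atan2(√a, √(1−a)) = 1.95135 rad → d = 6371·c ≈ 12432.03 km.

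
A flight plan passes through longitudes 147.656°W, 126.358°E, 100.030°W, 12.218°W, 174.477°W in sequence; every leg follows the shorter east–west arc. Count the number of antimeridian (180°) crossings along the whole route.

Leg 1: -147.656° → +126.358°, shortest Δλ = -85.986° (west) — crosses 180°.
Leg 2: +126.358° → -100.030°, shortest Δλ = 133.612° (east) — crosses 180°.
Leg 3: -100.030° → -12.218°, shortest Δλ = 87.812° (east) — does not cross 180°.
Leg 4: -12.218° → -174.477°, shortest Δλ = -162.259° (west) — does not cross 180°.
Total crossings: 2.

2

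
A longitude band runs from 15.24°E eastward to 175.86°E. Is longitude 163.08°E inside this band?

Band width going east from +15.24° to +175.86°: ((175.86 − 15.24) mod 360) = 160.62°.
Offset of +163.08° east of the west edge: ((163.08 − 15.24) mod 360) = 147.84°.
147.84° ≤ 160.62° ⇒ inside.

Yes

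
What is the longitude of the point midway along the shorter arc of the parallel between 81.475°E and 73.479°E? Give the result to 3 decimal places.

Signed shortest Δλ from +81.475° to +73.479° is -7.996°.
Midpoint longitude = +81.475° + (-7.996°)/2 = +81.475° − 3.998° = +77.477°.

77.477°E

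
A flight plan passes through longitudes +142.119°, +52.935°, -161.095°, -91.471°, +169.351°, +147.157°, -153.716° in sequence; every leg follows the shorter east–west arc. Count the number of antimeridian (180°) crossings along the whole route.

3

Leg 1: +142.119° → +52.935°, shortest Δλ = -89.184° (west) — does not cross 180°.
Leg 2: +52.935° → -161.095°, shortest Δλ = 145.97° (east) — crosses 180°.
Leg 3: -161.095° → -91.471°, shortest Δλ = 69.624° (east) — does not cross 180°.
Leg 4: -91.471° → +169.351°, shortest Δλ = -99.178° (west) — crosses 180°.
Leg 5: +169.351° → +147.157°, shortest Δλ = -22.194° (west) — does not cross 180°.
Leg 6: +147.157° → -153.716°, shortest Δλ = 59.127° (east) — crosses 180°.
Total crossings: 3.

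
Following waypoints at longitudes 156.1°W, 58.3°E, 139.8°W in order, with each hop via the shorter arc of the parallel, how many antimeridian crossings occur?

Leg 1: -156.1° → +58.3°, shortest Δλ = -145.6° (west) — crosses 180°.
Leg 2: +58.3° → -139.8°, shortest Δλ = 161.9° (east) — crosses 180°.
Total crossings: 2.

2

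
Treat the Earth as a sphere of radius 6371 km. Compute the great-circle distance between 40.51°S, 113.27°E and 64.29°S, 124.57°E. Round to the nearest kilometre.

Δλ = 124.57 − 113.27 = 11.30°.
Δφ = -64.29 − -40.51 = -23.78°.
a = sin²(Δφ/2) + cos φ₁ · cos φ₂ · sin²(Δλ/2) = 0.045647.
c = 2·atan2(√a, √(1−a)) = 0.43062 rad → d = 6371·c ≈ 2743.49 km.

2743 km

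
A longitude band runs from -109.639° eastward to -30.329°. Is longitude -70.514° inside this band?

Band width going east from -109.639° to -30.329°: ((-30.329 − -109.639) mod 360) = 79.310°.
Offset of -70.514° east of the west edge: ((-70.514 − -109.639) mod 360) = 39.125°.
39.125° ≤ 79.310° ⇒ inside.

Yes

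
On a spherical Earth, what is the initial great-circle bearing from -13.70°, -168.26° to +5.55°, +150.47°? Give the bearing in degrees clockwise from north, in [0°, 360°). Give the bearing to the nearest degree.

Δλ = 150.47 − -168.26 = 318.73°; wrapped into (−180°, 180°]: -41.27°.
θ = atan2( sin Δλ · cos φ₂ , cos φ₁ · sin φ₂ − sin φ₁ · cos φ₂ · cos Δλ )
  = atan2(-0.65652, 0.27114) = -67.560° → normalised to [0°, 360°): 292.440°.

292°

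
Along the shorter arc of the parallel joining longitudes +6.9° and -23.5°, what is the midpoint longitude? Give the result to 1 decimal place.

-8.3°

Signed shortest Δλ from +6.9° to -23.5° is -30.4°.
Midpoint longitude = +6.9° + (-30.4°)/2 = +6.9° − 15.2° = -8.3°.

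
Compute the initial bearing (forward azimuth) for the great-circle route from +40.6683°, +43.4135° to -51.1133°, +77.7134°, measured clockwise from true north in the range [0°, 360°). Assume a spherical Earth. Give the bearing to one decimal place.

Δλ = 77.7134 − 43.4135 = 34.2999°.
θ = atan2( sin Δλ · cos φ₂ , cos φ₁ · sin φ₂ − sin φ₁ · cos φ₂ · cos Δλ )
  = atan2(0.35377, -0.92837) = 159.140° → normalised to [0°, 360°): 159.140°.

159.1°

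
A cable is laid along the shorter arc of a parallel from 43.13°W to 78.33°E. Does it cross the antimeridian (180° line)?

No

Signed shortest Δλ = ((78.33 − -43.13 + 180) mod 360) − 180 = 121.46°.
Going east by 121.46° from -43.13° reaches +78.33° without touching 180°.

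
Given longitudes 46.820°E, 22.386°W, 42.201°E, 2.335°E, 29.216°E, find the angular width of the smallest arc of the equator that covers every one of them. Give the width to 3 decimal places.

Sort the longitudes: -22.386°, +2.335°, +29.216°, +42.201°, +46.820°.
Eastward gaps between consecutive values (wrapping around): 24.721°, 26.881°, 12.985°, 4.619°, 290.794°.
Largest gap = 290.794° ⇒ minimal covering band is its complement: 360° − 290.794° = 69.206°.
Band runs from -22.386° eastward to +46.820°.

69.206°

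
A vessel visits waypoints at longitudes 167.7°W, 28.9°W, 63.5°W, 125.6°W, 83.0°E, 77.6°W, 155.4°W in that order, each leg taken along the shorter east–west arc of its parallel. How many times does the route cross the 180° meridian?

1

Leg 1: -167.7° → -28.9°, shortest Δλ = 138.8° (east) — does not cross 180°.
Leg 2: -28.9° → -63.5°, shortest Δλ = -34.6° (west) — does not cross 180°.
Leg 3: -63.5° → -125.6°, shortest Δλ = -62.1° (west) — does not cross 180°.
Leg 4: -125.6° → +83.0°, shortest Δλ = -151.4° (west) — crosses 180°.
Leg 5: +83.0° → -77.6°, shortest Δλ = -160.6° (west) — does not cross 180°.
Leg 6: -77.6° → -155.4°, shortest Δλ = -77.8° (west) — does not cross 180°.
Total crossings: 1.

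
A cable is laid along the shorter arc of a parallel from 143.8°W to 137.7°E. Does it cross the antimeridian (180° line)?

Naïve |137.7 − -143.8| = 281.5° > 180°, so the shorter arc goes the other way round — across 180°.
Signed shortest Δλ = ((137.7 − -143.8 + 180) mod 360) − 180 = -78.5°.
Going west by 78.5° from -143.8° passes through 180° before reaching +137.7°.

Yes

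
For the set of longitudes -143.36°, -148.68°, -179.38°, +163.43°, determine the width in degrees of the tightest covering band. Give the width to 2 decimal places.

Sort the longitudes: -179.38°, -148.68°, -143.36°, +163.43°.
Eastward gaps between consecutive values (wrapping around): 30.70°, 5.32°, 306.79°, 17.19°.
Largest gap = 306.79° ⇒ minimal covering band is its complement: 360° − 306.79° = 53.21°.
Band runs from +163.43° eastward to -143.36°, crossing the antimeridian.

53.21°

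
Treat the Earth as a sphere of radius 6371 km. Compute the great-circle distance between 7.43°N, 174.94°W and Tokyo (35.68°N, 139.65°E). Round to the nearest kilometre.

Δλ = 139.65 − -174.94 = 314.59°; wrapped into (−180°, 180°]: -45.41°.
Δφ = 35.68 − 7.43 = 28.25°.
a = sin²(Δφ/2) + cos φ₁ · cos φ₂ · sin²(Δλ/2) = 0.179558.
c = 2·atan2(√a, √(1−a)) = 0.87515 rad → d = 6371·c ≈ 5575.56 km.

5576 km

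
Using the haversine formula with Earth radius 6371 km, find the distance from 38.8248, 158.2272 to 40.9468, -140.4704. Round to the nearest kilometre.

5126 km

Δλ = -140.4704 − 158.2272 = -298.6976°; wrapped into (−180°, 180°]: 61.3024°.
Δφ = 40.9468 − 38.8248 = 2.1220°.
a = sin²(Δφ/2) + cos φ₁ · cos φ₂ · sin²(Δλ/2) = 0.153283.
c = 2·atan2(√a, √(1−a)) = 0.80455 rad → d = 6371·c ≈ 5125.81 km.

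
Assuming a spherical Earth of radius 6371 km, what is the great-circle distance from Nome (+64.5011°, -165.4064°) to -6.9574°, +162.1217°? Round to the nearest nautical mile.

4530 nmi

Δλ = 162.1217 − -165.4064 = 327.5281°; wrapped into (−180°, 180°]: -32.4719°.
Δφ = -6.9574 − 64.5011 = -71.4585°.
a = sin²(Δφ/2) + cos φ₁ · cos φ₂ · sin²(Δλ/2) = 0.374409.
c = 2·atan2(√a, √(1−a)) = 1.31690 rad → d = 6371·c ≈ 8389.94 km ≈ 4530.21 nmi.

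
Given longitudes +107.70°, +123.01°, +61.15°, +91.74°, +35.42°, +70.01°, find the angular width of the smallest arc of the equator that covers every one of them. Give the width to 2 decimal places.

Sort the longitudes: +35.42°, +61.15°, +70.01°, +91.74°, +107.70°, +123.01°.
Eastward gaps between consecutive values (wrapping around): 25.73°, 8.86°, 21.73°, 15.96°, 15.31°, 272.41°.
Largest gap = 272.41° ⇒ minimal covering band is its complement: 360° − 272.41° = 87.59°.
Band runs from +35.42° eastward to +123.01°.

87.59°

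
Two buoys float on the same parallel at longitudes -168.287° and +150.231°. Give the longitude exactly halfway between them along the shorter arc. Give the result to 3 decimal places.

Signed shortest Δλ from -168.287° to +150.231° is -41.482°.
Midpoint longitude = -168.287° + (-41.482°)/2 = -168.287° − 20.741° = -189.028°.
Normalise into (−180°, 180°]: +170.972°.
(The naïve average (-168.287 + +150.231)/2 = -9.028° is on the wrong side of the globe.)

+170.972°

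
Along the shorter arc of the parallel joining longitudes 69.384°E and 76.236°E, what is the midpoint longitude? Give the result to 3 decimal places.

72.810°E

Signed shortest Δλ from +69.384° to +76.236° is +6.852°.
Midpoint longitude = +69.384° + (+6.852°)/2 = +69.384° + 3.426° = +72.810°.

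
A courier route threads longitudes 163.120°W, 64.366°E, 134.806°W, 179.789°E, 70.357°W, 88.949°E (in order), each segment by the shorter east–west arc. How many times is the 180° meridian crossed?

4

Leg 1: -163.120° → +64.366°, shortest Δλ = -132.514° (west) — crosses 180°.
Leg 2: +64.366° → -134.806°, shortest Δλ = 160.828° (east) — crosses 180°.
Leg 3: -134.806° → +179.789°, shortest Δλ = -45.405° (west) — crosses 180°.
Leg 4: +179.789° → -70.357°, shortest Δλ = 109.854° (east) — crosses 180°.
Leg 5: -70.357° → +88.949°, shortest Δλ = 159.306° (east) — does not cross 180°.
Total crossings: 4.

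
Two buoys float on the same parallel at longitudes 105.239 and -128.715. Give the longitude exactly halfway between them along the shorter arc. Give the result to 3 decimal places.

Signed shortest Δλ from +105.239° to -128.715° is +126.046°.
Midpoint longitude = +105.239° + (+126.046°)/2 = +105.239° + 63.023° = +168.262°.
(The naïve average (+105.239 + -128.715)/2 = -11.738° is on the wrong side of the globe.)

+168.262°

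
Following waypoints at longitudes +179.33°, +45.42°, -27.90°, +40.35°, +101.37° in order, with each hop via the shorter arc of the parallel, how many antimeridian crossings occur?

Leg 1: +179.33° → +45.42°, shortest Δλ = -133.91° (west) — does not cross 180°.
Leg 2: +45.42° → -27.90°, shortest Δλ = -73.32° (west) — does not cross 180°.
Leg 3: -27.90° → +40.35°, shortest Δλ = 68.25° (east) — does not cross 180°.
Leg 4: +40.35° → +101.37°, shortest Δλ = 61.02° (east) — does not cross 180°.
Total crossings: 0.

0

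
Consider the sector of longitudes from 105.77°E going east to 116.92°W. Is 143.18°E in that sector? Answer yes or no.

Yes

Band width going east from +105.77° to -116.92°: ((-116.92 − 105.77) mod 360) = 137.31°.
Offset of +143.18° east of the west edge: ((143.18 − 105.77) mod 360) = 37.41°.
37.41° ≤ 137.31° ⇒ inside.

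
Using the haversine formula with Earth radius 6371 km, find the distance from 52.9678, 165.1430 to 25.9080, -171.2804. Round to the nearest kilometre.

3591 km

Δλ = -171.2804 − 165.1430 = -336.4234°; wrapped into (−180°, 180°]: 23.5766°.
Δφ = 25.9080 − 52.9678 = -27.0598°.
a = sin²(Δφ/2) + cos φ₁ · cos φ₂ · sin²(Δλ/2) = 0.077344.
c = 2·atan2(√a, √(1−a)) = 0.56365 rad → d = 6371·c ≈ 3591.00 km.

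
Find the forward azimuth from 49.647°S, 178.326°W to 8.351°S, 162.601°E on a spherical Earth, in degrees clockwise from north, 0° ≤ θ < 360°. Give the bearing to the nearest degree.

332°

Δλ = 162.601 − -178.326 = 340.927°; wrapped into (−180°, 180°]: -19.073°.
θ = atan2( sin Δλ · cos φ₂ , cos φ₁ · sin φ₂ − sin φ₁ · cos φ₂ · cos Δλ )
  = atan2(-0.32331, 0.61856) = -27.595° → normalised to [0°, 360°): 332.405°.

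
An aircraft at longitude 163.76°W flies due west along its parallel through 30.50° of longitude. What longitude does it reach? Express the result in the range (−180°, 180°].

Start at -163.76°; shift −30.50° → -194.26°.
-194.26° lies outside (−180°, 180°]; add 360° → +165.74°.

165.74°E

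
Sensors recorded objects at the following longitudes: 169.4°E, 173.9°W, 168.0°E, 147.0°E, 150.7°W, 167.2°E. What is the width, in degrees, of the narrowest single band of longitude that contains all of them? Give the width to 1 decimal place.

62.3°

Sort the longitudes: -173.9°, -150.7°, +147.0°, +167.2°, +168.0°, +169.4°.
Eastward gaps between consecutive values (wrapping around): 23.2°, 297.7°, 20.2°, 0.8°, 1.4°, 16.7°.
Largest gap = 297.7° ⇒ minimal covering band is its complement: 360° − 297.7° = 62.3°.
Band runs from +147.0° eastward to -150.7°, crossing the antimeridian.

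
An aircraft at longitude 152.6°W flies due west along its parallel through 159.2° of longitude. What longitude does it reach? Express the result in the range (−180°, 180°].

Start at -152.6°; shift −159.2° → -311.8°.
-311.8° lies outside (−180°, 180°]; add 360° → +48.2°.

48.2°E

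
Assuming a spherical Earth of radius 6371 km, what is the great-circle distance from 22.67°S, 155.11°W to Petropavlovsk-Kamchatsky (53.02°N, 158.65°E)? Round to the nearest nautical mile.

Δλ = 158.65 − -155.11 = 313.76°; wrapped into (−180°, 180°]: -46.24°.
Δφ = 53.02 − -22.67 = 75.69°.
a = sin²(Δφ/2) + cos φ₁ · cos φ₂ · sin²(Δλ/2) = 0.461996.
c = 2·atan2(√a, √(1−a)) = 1.49471 rad → d = 6371·c ≈ 9522.82 km ≈ 5141.91 nmi.

5142 nmi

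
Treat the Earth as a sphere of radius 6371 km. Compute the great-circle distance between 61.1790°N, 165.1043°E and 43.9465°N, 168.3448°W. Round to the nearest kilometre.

2590 km

Δλ = -168.3448 − 165.1043 = -333.4491°; wrapped into (−180°, 180°]: 26.5509°.
Δφ = 43.9465 − 61.1790 = -17.2325°.
a = sin²(Δφ/2) + cos φ₁ · cos φ₂ · sin²(Δλ/2) = 0.040747.
c = 2·atan2(√a, √(1−a)) = 0.40651 rad → d = 6371·c ≈ 2589.89 km.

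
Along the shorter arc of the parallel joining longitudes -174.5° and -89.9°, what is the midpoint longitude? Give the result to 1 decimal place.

-132.2°

Signed shortest Δλ from -174.5° to -89.9° is +84.6°.
Midpoint longitude = -174.5° + (+84.6°)/2 = -174.5° + 42.3° = -132.2°.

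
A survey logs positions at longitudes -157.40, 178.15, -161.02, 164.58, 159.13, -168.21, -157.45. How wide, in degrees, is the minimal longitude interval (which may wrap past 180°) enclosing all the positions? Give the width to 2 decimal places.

Sort the longitudes: -168.21°, -161.02°, -157.45°, -157.40°, +159.13°, +164.58°, +178.15°.
Eastward gaps between consecutive values (wrapping around): 7.19°, 3.57°, 0.05°, 316.53°, 5.45°, 13.57°, 13.64°.
Largest gap = 316.53° ⇒ minimal covering band is its complement: 360° − 316.53° = 43.47°.
Band runs from +159.13° eastward to -157.40°, crossing the antimeridian.

43.47°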